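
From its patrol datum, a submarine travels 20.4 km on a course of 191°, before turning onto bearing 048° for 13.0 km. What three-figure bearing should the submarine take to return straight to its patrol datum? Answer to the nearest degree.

333°

Leg 1 (191°, 20.4 km): east 20.4 sin 191° = -3.89, north 20.4 cos 191° = -20.03
Leg 2 (048°, 13.0 km): east 13.0 sin 48° = 9.66, north 13.0 cos 48° = 8.70
Net displacement: 5.77 east, -11.33 north. Direction back to start is (-5.77, 11.33): bearing = atan2(-5.77, 11.33) mod 360° = 333.01° ≈ 333°.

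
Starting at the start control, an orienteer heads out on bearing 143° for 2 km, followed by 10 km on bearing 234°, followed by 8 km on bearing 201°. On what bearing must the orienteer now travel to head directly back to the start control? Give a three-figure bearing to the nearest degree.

033°

Leg 1 (143°, 2 km): east 2 sin 143° = 1.20, north 2 cos 143° = -1.60
Leg 2 (234°, 10 km): east 10 sin 234° = -8.09, north 10 cos 234° = -5.88
Leg 3 (201°, 8 km): east 8 sin 201° = -2.87, north 8 cos 201° = -7.47
Net displacement: -9.75 east, -14.94 north. Direction back to start is (9.75, 14.94): bearing = atan2(9.75, 14.94) mod 360° = 33.13° ≈ 033°.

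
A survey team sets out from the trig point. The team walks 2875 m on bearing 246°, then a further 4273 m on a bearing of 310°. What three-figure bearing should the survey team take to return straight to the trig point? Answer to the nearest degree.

Leg 1 (246°, 2875 m): east 2875 sin 246° = -2626.44, north 2875 cos 246° = -1169.37
Leg 2 (310°, 4273 m): east 4273 sin 310° = -3273.31, north 4273 cos 310° = 2746.63
Net displacement: -5899.75 east, 1577.26 north. Direction back to start is (5899.75, -1577.26): bearing = atan2(5899.75, -1577.26) mod 360° = 104.97° ≈ 105°.

105°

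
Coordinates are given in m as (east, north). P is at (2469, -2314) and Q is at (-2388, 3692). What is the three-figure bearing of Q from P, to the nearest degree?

321°

Δeast = -2388 − 2469 = -4857.00; Δnorth = 3692 − -2314 = 6006.00.
Bearing = atan2(Δeast, Δnorth) mod 360° = 321.04° ≈ 321°.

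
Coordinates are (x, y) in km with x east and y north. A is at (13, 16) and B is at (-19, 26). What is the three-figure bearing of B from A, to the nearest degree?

287°

Δeast = -19 − 13 = -32.00; Δnorth = 26 − 16 = 10.00.
Bearing = atan2(Δeast, Δnorth) mod 360° = 287.35° ≈ 287°.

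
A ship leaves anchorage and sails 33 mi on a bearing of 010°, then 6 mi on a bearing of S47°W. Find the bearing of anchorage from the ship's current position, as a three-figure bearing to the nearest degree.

Leg 1 (010°, 33 mi): east 33 sin 10° = 5.73, north 33 cos 10° = 32.50
Leg 2 (S47°W, 6 mi): east 6 sin 227° = -4.39, north 6 cos 227° = -4.09
Net displacement: 1.34 east, 28.41 north. Direction back to start is (-1.34, -28.41): bearing = atan2(-1.34, -28.41) mod 360° = 182.71° ≈ 183°.

183°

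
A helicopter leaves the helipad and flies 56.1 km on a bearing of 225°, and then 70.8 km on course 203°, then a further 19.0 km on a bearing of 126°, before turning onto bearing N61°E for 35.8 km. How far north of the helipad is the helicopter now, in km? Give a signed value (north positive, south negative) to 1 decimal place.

Leg 1 (225°, 56.1 km): east 56.1 sin 225° = -39.67, north 56.1 cos 225° = -39.67
Leg 2 (203°, 70.8 km): east 70.8 sin 203° = -27.66, north 70.8 cos 203° = -65.17
Leg 3 (126°, 19.0 km): east 19.0 sin 126° = 15.37, north 19.0 cos 126° = -11.17
Leg 4 (N61°E, 35.8 km): east 35.8 sin 61° = 31.31, north 35.8 cos 61° = 17.36
Net north component: -98.65 km.

-98.7 km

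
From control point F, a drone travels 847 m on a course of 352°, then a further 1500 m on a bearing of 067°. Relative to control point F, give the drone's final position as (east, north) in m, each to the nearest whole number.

(1263, 1425)

Leg 1 (352°, 847 m): east 847 sin 352° = -117.88, north 847 cos 352° = 838.76
Leg 2 (067°, 1500 m): east 1500 sin 67° = 1380.76, north 1500 cos 67° = 586.10
Summing: 1262.88 m east, 1424.85 m north → (1263, 1425).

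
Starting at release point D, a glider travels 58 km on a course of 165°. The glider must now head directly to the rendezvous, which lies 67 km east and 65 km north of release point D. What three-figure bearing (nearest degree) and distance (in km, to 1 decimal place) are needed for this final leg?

Leg 1 (165°, 58 km): east 58 sin 165° = 15.01, north 58 cos 165° = -56.02
Current position: (15.01, -56.02). Target: (67, 65). Remaining: Δeast = 51.99, Δnorth = 121.02.
Bearing = atan2(51.99, 121.02) mod 360° = 23.25°; distance = √((51.99)² + (121.02)²) = 131.718 km.

023°, 131.7 km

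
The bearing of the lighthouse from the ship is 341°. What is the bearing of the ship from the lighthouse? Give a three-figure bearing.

Back-bearing = 341° − 180° = 161°.

161°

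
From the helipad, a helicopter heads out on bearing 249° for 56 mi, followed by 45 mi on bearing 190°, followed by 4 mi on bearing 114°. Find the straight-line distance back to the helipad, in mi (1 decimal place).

Leg 1 (249°, 56 mi): east 56 sin 249° = -52.28, north 56 cos 249° = -20.07
Leg 2 (190°, 45 mi): east 45 sin 190° = -7.81, north 45 cos 190° = -44.32
Leg 3 (114°, 4 mi): east 4 sin 114° = 3.65, north 4 cos 114° = -1.63
Net: -56.44 east, -66.01 north. Distance = √((-56.44)² + (-66.01)²) = 86.851 mi.

86.9 mi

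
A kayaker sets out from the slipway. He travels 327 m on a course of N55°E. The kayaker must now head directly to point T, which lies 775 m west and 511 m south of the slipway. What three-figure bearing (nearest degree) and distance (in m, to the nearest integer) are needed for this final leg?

Leg 1 (N55°E, 327 m): east 327 sin 55° = 267.86, north 327 cos 55° = 187.56
Current position: (267.86, 187.56). Target: (-775, -511). Remaining: Δeast = -1042.86, Δnorth = -698.56.
Bearing = atan2(-1042.86, -698.56) mod 360° = 236.18°; distance = √((-1042.86)² + (-698.56)²) = 1255.208 m.

236°, 1255 m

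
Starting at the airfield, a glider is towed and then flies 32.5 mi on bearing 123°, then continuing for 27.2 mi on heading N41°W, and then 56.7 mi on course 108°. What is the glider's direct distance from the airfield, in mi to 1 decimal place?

65.0 mi

Leg 1 (123°, 32.5 mi): east 32.5 sin 123° = 27.26, north 32.5 cos 123° = -17.70
Leg 2 (N41°W, 27.2 mi): east 27.2 sin 319° = -17.84, north 27.2 cos 319° = 20.53
Leg 3 (108°, 56.7 mi): east 56.7 sin 108° = 53.92, north 56.7 cos 108° = -17.52
Net: 63.34 east, -14.69 north. Distance = √((63.34)² + (-14.69)²) = 65.019 mi.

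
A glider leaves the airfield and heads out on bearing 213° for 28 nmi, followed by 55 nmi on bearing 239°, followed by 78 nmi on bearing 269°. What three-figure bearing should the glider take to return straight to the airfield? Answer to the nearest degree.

Leg 1 (213°, 28 nmi): east 28 sin 213° = -15.25, north 28 cos 213° = -23.48
Leg 2 (239°, 55 nmi): east 55 sin 239° = -47.14, north 55 cos 239° = -28.33
Leg 3 (269°, 78 nmi): east 78 sin 269° = -77.99, north 78 cos 269° = -1.36
Net displacement: -140.38 east, -53.17 north. Direction back to start is (140.38, 53.17): bearing = atan2(140.38, 53.17) mod 360° = 69.26° ≈ 069°.

069°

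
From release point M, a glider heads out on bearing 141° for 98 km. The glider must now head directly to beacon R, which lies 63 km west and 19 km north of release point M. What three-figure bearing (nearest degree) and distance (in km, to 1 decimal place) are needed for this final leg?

Leg 1 (141°, 98 km): east 98 sin 141° = 61.67, north 98 cos 141° = -76.16
Current position: (61.67, -76.16). Target: (-63, 19). Remaining: Δeast = -124.67, Δnorth = 95.16.
Bearing = atan2(-124.67, 95.16) mod 360° = 307.35°; distance = √((-124.67)² + (95.16)²) = 156.840 km.

307°, 156.8 km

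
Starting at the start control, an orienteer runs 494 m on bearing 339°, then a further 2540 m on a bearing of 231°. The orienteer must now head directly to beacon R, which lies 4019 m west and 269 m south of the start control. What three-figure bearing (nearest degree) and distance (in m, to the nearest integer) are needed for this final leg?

Leg 1 (339°, 494 m): east 494 sin 339° = -177.03, north 494 cos 339° = 461.19
Leg 2 (231°, 2540 m): east 2540 sin 231° = -1973.95, north 2540 cos 231° = -1598.47
Current position: (-2150.98, -1137.29). Target: (-4019, -269). Remaining: Δeast = -1868.02, Δnorth = 868.29.
Bearing = atan2(-1868.02, 868.29) mod 360° = 294.93°; distance = √((-1868.02)² + (868.29)²) = 2059.952 m.

295°, 2060 m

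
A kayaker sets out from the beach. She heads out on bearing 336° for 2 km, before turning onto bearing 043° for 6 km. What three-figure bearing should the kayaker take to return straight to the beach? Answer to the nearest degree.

Leg 1 (336°, 2 km): east 2 sin 336° = -0.81, north 2 cos 336° = 1.83
Leg 2 (043°, 6 km): east 6 sin 43° = 4.09, north 6 cos 43° = 4.39
Net displacement: 3.28 east, 6.22 north. Direction back to start is (-3.28, -6.22): bearing = atan2(-3.28, -6.22) mod 360° = 207.81° ≈ 208°.

208°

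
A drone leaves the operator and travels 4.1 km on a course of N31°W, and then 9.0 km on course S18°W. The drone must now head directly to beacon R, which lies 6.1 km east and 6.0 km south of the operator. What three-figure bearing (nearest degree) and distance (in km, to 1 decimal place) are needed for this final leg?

Leg 1 (N31°W, 4.1 km): east 4.1 sin 329° = -2.11, north 4.1 cos 329° = 3.51
Leg 2 (S18°W, 9.0 km): east 9.0 sin 198° = -2.78, north 9.0 cos 198° = -8.56
Current position: (-4.89, -5.05). Target: (6.1, -6.0). Remaining: Δeast = 10.99, Δnorth = -0.95.
Bearing = atan2(10.99, -0.95) mod 360° = 94.96°; distance = √((10.99)² + (-0.95)²) = 11.034 km.

095°, 11.0 km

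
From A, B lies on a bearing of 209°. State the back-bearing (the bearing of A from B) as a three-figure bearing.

Back-bearing = 209° − 180° = 029°.

029°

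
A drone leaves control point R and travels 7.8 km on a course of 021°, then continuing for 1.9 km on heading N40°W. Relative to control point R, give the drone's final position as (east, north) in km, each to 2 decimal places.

Leg 1 (021°, 7.8 km): east 7.8 sin 21° = 2.80, north 7.8 cos 21° = 7.28
Leg 2 (N40°W, 1.9 km): east 1.9 sin 320° = -1.22, north 1.9 cos 320° = 1.46
Summing: 1.57 km east, 8.74 km north → (1.57, 8.74).

(1.57, 8.74)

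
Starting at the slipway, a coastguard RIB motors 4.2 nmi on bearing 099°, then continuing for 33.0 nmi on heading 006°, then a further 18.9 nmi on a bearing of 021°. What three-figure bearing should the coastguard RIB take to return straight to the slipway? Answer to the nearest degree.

196°

Leg 1 (099°, 4.2 nmi): east 4.2 sin 99° = 4.15, north 4.2 cos 99° = -0.66
Leg 2 (006°, 33.0 nmi): east 33.0 sin 6° = 3.45, north 33.0 cos 6° = 32.82
Leg 3 (021°, 18.9 nmi): east 18.9 sin 21° = 6.77, north 18.9 cos 21° = 17.64
Net displacement: 14.37 east, 49.81 north. Direction back to start is (-14.37, -49.81): bearing = atan2(-14.37, -49.81) mod 360° = 196.09° ≈ 196°.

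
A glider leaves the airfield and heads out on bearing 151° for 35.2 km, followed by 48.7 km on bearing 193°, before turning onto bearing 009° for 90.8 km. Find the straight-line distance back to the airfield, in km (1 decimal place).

23.3 km

Leg 1 (151°, 35.2 km): east 35.2 sin 151° = 17.07, north 35.2 cos 151° = -30.79
Leg 2 (193°, 48.7 km): east 48.7 sin 193° = -10.96, north 48.7 cos 193° = -47.45
Leg 3 (009°, 90.8 km): east 90.8 sin 9° = 14.20, north 90.8 cos 9° = 89.68
Net: 20.31 east, 11.44 north. Distance = √((20.31)² + (11.44)²) = 23.316 km.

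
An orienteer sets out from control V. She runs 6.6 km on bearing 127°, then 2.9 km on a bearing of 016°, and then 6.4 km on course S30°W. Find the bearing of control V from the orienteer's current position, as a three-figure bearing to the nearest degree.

Leg 1 (127°, 6.6 km): east 6.6 sin 127° = 5.27, north 6.6 cos 127° = -3.97
Leg 2 (016°, 2.9 km): east 2.9 sin 16° = 0.80, north 2.9 cos 16° = 2.79
Leg 3 (S30°W, 6.4 km): east 6.4 sin 210° = -3.20, north 6.4 cos 210° = -5.54
Net displacement: 2.87 east, -6.73 north. Direction back to start is (-2.87, 6.73): bearing = atan2(-2.87, 6.73) mod 360° = 336.89° ≈ 337°.

337°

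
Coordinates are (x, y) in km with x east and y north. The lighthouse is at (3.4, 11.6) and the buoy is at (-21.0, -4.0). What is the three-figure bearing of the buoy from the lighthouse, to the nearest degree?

237°

Δeast = -21.0 − 3.4 = -24.40; Δnorth = -4.0 − 11.6 = -15.60.
Bearing = atan2(Δeast, Δnorth) mod 360° = 237.41° ≈ 237°.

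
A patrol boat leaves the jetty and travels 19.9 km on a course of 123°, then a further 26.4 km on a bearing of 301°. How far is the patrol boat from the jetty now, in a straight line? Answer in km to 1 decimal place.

6.5 km

Leg 1 (123°, 19.9 km): east 19.9 sin 123° = 16.69, north 19.9 cos 123° = -10.84
Leg 2 (301°, 26.4 km): east 26.4 sin 301° = -22.63, north 26.4 cos 301° = 13.60
Net: -5.94 east, 2.76 north. Distance = √((-5.94)² + (2.76)²) = 6.549 km.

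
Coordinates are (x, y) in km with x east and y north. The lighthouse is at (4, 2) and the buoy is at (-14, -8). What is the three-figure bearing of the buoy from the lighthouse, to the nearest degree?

241°

Δeast = -14 − 4 = -18.00; Δnorth = -8 − 2 = -10.00.
Bearing = atan2(Δeast, Δnorth) mod 360° = 240.95° ≈ 241°.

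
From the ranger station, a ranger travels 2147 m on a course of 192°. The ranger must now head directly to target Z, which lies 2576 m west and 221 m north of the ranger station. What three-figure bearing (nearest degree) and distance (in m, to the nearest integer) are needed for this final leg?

317°, 3150 m

Leg 1 (192°, 2147 m): east 2147 sin 192° = -446.39, north 2147 cos 192° = -2100.08
Current position: (-446.39, -2100.08). Target: (-2576, 221). Remaining: Δeast = -2129.61, Δnorth = 2321.08.
Bearing = atan2(-2129.61, 2321.08) mod 360° = 317.46°; distance = √((-2129.61)² + (2321.08)²) = 3150.029 m.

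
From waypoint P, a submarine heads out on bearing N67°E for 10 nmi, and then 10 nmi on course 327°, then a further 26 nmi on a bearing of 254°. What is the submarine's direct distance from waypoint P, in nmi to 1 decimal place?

21.8 nmi

Leg 1 (N67°E, 10 nmi): east 10 sin 67° = 9.21, north 10 cos 67° = 3.91
Leg 2 (327°, 10 nmi): east 10 sin 327° = -5.45, north 10 cos 327° = 8.39
Leg 3 (254°, 26 nmi): east 26 sin 254° = -24.99, north 26 cos 254° = -7.17
Net: -21.23 east, 5.13 north. Distance = √((-21.23)² + (5.13)²) = 21.844 nmi.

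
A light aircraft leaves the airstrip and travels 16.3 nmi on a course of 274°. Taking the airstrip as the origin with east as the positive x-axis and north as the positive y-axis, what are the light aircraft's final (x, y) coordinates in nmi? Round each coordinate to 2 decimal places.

Leg 1 (274°, 16.3 nmi): east 16.3 sin 274° = -16.26, north 16.3 cos 274° = 1.14
Summing: -16.26 nmi east, 1.14 nmi north → (-16.26, 1.14).

(-16.26, 1.14)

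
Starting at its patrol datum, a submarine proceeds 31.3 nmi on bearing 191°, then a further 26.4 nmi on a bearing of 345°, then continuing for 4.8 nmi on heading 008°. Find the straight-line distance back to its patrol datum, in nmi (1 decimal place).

12.1 nmi

Leg 1 (191°, 31.3 nmi): east 31.3 sin 191° = -5.97, north 31.3 cos 191° = -30.72
Leg 2 (345°, 26.4 nmi): east 26.4 sin 345° = -6.83, north 26.4 cos 345° = 25.50
Leg 3 (008°, 4.8 nmi): east 4.8 sin 8° = 0.67, north 4.8 cos 8° = 4.75
Net: -12.14 east, -0.47 north. Distance = √((-12.14)² + (-0.47)²) = 12.146 nmi.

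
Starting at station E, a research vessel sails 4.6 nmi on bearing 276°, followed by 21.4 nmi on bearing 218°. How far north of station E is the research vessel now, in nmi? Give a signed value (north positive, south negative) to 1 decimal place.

Leg 1 (276°, 4.6 nmi): east 4.6 sin 276° = -4.57, north 4.6 cos 276° = 0.48
Leg 2 (218°, 21.4 nmi): east 21.4 sin 218° = -13.18, north 21.4 cos 218° = -16.86
Net north component: -16.38 nmi.

-16.4 nmi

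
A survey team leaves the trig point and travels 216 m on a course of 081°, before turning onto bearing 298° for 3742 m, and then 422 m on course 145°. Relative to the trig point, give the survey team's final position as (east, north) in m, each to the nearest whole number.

Leg 1 (081°, 216 m): east 216 sin 81° = 213.34, north 216 cos 81° = 33.79
Leg 2 (298°, 3742 m): east 3742 sin 298° = -3303.99, north 3742 cos 298° = 1756.76
Leg 3 (145°, 422 m): east 422 sin 145° = 242.05, north 422 cos 145° = -345.68
Summing: -2848.60 m east, 1444.87 m north → (-2849, 1445).

(-2849, 1445)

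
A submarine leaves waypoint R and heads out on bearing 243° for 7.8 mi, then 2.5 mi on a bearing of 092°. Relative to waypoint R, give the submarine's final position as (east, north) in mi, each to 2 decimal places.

(-4.45, -3.63)

Leg 1 (243°, 7.8 mi): east 7.8 sin 243° = -6.95, north 7.8 cos 243° = -3.54
Leg 2 (092°, 2.5 mi): east 2.5 sin 92° = 2.50, north 2.5 cos 92° = -0.09
Summing: -4.45 mi east, -3.63 mi north → (-4.45, -3.63).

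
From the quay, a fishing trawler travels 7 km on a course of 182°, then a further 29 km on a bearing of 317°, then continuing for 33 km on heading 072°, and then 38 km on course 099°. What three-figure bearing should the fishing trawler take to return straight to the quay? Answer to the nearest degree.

249°

Leg 1 (182°, 7 km): east 7 sin 182° = -0.24, north 7 cos 182° = -7.00
Leg 2 (317°, 29 km): east 29 sin 317° = -19.78, north 29 cos 317° = 21.21
Leg 3 (072°, 33 km): east 33 sin 72° = 31.38, north 33 cos 72° = 10.20
Leg 4 (099°, 38 km): east 38 sin 99° = 37.53, north 38 cos 99° = -5.94
Net displacement: 48.89 east, 18.47 north. Direction back to start is (-48.89, -18.47): bearing = atan2(-48.89, -18.47) mod 360° = 249.31° ≈ 249°.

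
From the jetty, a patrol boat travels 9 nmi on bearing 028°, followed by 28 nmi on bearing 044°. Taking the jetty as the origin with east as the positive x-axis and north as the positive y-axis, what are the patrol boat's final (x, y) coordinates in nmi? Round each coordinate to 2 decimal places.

Leg 1 (028°, 9 nmi): east 9 sin 28° = 4.23, north 9 cos 28° = 7.95
Leg 2 (044°, 28 nmi): east 28 sin 44° = 19.45, north 28 cos 44° = 20.14
Summing: 23.68 nmi east, 28.09 nmi north → (23.68, 28.09).

(23.68, 28.09)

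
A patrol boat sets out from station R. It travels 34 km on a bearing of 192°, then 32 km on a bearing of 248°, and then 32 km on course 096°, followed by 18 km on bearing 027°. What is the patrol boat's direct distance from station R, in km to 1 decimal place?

32.7 km

Leg 1 (192°, 34 km): east 34 sin 192° = -7.07, north 34 cos 192° = -33.26
Leg 2 (248°, 32 km): east 32 sin 248° = -29.67, north 32 cos 248° = -11.99
Leg 3 (096°, 32 km): east 32 sin 96° = 31.82, north 32 cos 96° = -3.34
Leg 4 (027°, 18 km): east 18 sin 27° = 8.17, north 18 cos 27° = 16.04
Net: 3.26 east, -32.55 north. Distance = √((3.26)² + (-32.55)²) = 32.714 km.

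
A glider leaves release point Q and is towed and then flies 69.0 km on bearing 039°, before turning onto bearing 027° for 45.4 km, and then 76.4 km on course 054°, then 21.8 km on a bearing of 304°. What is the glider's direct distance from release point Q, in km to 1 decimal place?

Leg 1 (039°, 69.0 km): east 69.0 sin 39° = 43.42, north 69.0 cos 39° = 53.62
Leg 2 (027°, 45.4 km): east 45.4 sin 27° = 20.61, north 45.4 cos 27° = 40.45
Leg 3 (054°, 76.4 km): east 76.4 sin 54° = 61.81, north 76.4 cos 54° = 44.91
Leg 4 (304°, 21.8 km): east 21.8 sin 304° = -18.07, north 21.8 cos 304° = 12.19
Net: 107.77 east, 151.17 north. Distance = √((107.77)² + (151.17)²) = 185.654 km.

185.7 km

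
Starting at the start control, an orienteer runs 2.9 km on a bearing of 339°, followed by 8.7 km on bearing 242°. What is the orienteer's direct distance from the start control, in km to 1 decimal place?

Leg 1 (339°, 2.9 km): east 2.9 sin 339° = -1.04, north 2.9 cos 339° = 2.71
Leg 2 (242°, 8.7 km): east 8.7 sin 242° = -7.68, north 8.7 cos 242° = -4.08
Net: -8.72 east, -1.38 north. Distance = √((-8.72)² + (-1.38)²) = 8.829 km.

8.8 km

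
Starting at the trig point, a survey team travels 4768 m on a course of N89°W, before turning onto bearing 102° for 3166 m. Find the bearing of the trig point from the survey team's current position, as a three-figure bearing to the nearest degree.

Leg 1 (N89°W, 4768 m): east 4768 sin 271° = -4767.27, north 4768 cos 271° = 83.21
Leg 2 (102°, 3166 m): east 3166 sin 102° = 3096.82, north 3166 cos 102° = -658.25
Net displacement: -1670.46 east, -575.04 north. Direction back to start is (1670.46, 575.04): bearing = atan2(1670.46, 575.04) mod 360° = 71.00° ≈ 071°.

071°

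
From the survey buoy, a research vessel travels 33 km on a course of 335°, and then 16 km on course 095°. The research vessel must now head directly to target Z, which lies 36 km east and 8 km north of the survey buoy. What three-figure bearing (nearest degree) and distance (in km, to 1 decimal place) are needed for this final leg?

Leg 1 (335°, 33 km): east 33 sin 335° = -13.95, north 33 cos 335° = 29.91
Leg 2 (095°, 16 km): east 16 sin 95° = 15.94, north 16 cos 95° = -1.39
Current position: (1.99, 28.51). Target: (36, 8). Remaining: Δeast = 34.01, Δnorth = -20.51.
Bearing = atan2(34.01, -20.51) mod 360° = 121.10°; distance = √((34.01)² + (-20.51)²) = 39.715 km.

121°, 39.7 km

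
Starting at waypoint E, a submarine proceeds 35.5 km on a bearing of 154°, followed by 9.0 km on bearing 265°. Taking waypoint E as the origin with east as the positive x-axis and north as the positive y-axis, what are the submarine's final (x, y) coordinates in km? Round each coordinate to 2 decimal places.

Leg 1 (154°, 35.5 km): east 35.5 sin 154° = 15.56, north 35.5 cos 154° = -31.91
Leg 2 (265°, 9.0 km): east 9.0 sin 265° = -8.97, north 9.0 cos 265° = -0.78
Summing: 6.60 km east, -32.69 km north → (6.60, -32.69).

(6.60, -32.69)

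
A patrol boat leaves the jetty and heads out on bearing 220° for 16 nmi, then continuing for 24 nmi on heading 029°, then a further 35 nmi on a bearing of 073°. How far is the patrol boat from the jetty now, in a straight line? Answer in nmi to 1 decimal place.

Leg 1 (220°, 16 nmi): east 16 sin 220° = -10.28, north 16 cos 220° = -12.26
Leg 2 (029°, 24 nmi): east 24 sin 29° = 11.64, north 24 cos 29° = 20.99
Leg 3 (073°, 35 nmi): east 35 sin 73° = 33.47, north 35 cos 73° = 10.23
Net: 34.82 east, 18.97 north. Distance = √((34.82)² + (18.97)²) = 39.652 nmi.

39.7 nmi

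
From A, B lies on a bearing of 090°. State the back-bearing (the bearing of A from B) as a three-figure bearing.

Back-bearing = 090° + 180° = 270°.

270°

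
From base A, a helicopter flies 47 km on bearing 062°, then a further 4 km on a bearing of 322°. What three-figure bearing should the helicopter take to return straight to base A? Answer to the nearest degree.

237°

Leg 1 (062°, 47 km): east 47 sin 62° = 41.50, north 47 cos 62° = 22.07
Leg 2 (322°, 4 km): east 4 sin 322° = -2.46, north 4 cos 322° = 3.15
Net displacement: 39.04 east, 25.22 north. Direction back to start is (-39.04, -25.22): bearing = atan2(-39.04, -25.22) mod 360° = 237.14° ≈ 237°.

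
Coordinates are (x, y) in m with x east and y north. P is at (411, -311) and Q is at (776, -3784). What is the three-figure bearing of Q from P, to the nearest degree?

Δeast = 776 − 411 = 365.00; Δnorth = -3784 − -311 = -3473.00.
Bearing = atan2(Δeast, Δnorth) mod 360° = 174.00° ≈ 174°.

174°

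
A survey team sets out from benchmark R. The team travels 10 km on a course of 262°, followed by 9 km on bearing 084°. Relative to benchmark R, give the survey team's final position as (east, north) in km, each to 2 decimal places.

(-0.95, -0.45)

Leg 1 (262°, 10 km): east 10 sin 262° = -9.90, north 10 cos 262° = -1.39
Leg 2 (084°, 9 km): east 9 sin 84° = 8.95, north 9 cos 84° = 0.94
Summing: -0.95 km east, -0.45 km north → (-0.95, -0.45).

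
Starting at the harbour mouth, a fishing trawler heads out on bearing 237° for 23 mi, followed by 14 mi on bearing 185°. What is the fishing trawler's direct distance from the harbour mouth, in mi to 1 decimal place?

Leg 1 (237°, 23 mi): east 23 sin 237° = -19.29, north 23 cos 237° = -12.53
Leg 2 (185°, 14 mi): east 14 sin 185° = -1.22, north 14 cos 185° = -13.95
Net: -20.51 east, -26.47 north. Distance = √((-20.51)² + (-26.47)²) = 33.489 mi.

33.5 mi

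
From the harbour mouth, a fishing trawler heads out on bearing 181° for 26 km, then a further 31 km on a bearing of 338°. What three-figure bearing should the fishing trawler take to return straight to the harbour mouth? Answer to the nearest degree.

103°

Leg 1 (181°, 26 km): east 26 sin 181° = -0.45, north 26 cos 181° = -26.00
Leg 2 (338°, 31 km): east 31 sin 338° = -11.61, north 31 cos 338° = 28.74
Net displacement: -12.07 east, 2.75 north. Direction back to start is (12.07, -2.75): bearing = atan2(12.07, -2.75) mod 360° = 102.82° ≈ 103°.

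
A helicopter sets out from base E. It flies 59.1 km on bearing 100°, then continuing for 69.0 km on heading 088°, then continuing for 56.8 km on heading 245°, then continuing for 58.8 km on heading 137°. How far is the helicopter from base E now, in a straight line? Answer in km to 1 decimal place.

Leg 1 (100°, 59.1 km): east 59.1 sin 100° = 58.20, north 59.1 cos 100° = -10.26
Leg 2 (088°, 69.0 km): east 69.0 sin 88° = 68.96, north 69.0 cos 88° = 2.41
Leg 3 (245°, 56.8 km): east 56.8 sin 245° = -51.48, north 56.8 cos 245° = -24.00
Leg 4 (137°, 58.8 km): east 58.8 sin 137° = 40.10, north 58.8 cos 137° = -43.00
Net: 115.78 east, -74.86 north. Distance = √((115.78)² + (-74.86)²) = 137.878 km.

137.9 km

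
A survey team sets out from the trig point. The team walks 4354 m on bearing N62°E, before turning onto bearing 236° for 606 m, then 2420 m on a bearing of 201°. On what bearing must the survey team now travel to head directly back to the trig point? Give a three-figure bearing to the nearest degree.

283°

Leg 1 (N62°E, 4354 m): east 4354 sin 62° = 3844.35, north 4354 cos 62° = 2044.08
Leg 2 (236°, 606 m): east 606 sin 236° = -502.40, north 606 cos 236° = -338.87
Leg 3 (201°, 2420 m): east 2420 sin 201° = -867.25, north 2420 cos 201° = -2259.26
Net displacement: 2474.71 east, -554.06 north. Direction back to start is (-2474.71, 554.06): bearing = atan2(-2474.71, 554.06) mod 360° = 282.62° ≈ 283°.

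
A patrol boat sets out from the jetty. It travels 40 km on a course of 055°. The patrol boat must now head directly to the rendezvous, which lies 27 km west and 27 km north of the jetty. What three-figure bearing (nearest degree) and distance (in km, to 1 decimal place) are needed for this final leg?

274°, 59.9 km

Leg 1 (055°, 40 km): east 40 sin 55° = 32.77, north 40 cos 55° = 22.94
Current position: (32.77, 22.94). Target: (-27, 27). Remaining: Δeast = -59.77, Δnorth = 4.06.
Bearing = atan2(-59.77, 4.06) mod 360° = 273.88°; distance = √((-59.77)² + (4.06)²) = 59.904 km.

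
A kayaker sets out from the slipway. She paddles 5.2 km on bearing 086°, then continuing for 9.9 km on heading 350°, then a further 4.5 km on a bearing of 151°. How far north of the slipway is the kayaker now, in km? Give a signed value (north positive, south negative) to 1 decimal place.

6.2 km

Leg 1 (086°, 5.2 km): east 5.2 sin 86° = 5.19, north 5.2 cos 86° = 0.36
Leg 2 (350°, 9.9 km): east 9.9 sin 350° = -1.72, north 9.9 cos 350° = 9.75
Leg 3 (151°, 4.5 km): east 4.5 sin 151° = 2.18, north 4.5 cos 151° = -3.94
Net north component: 6.18 km.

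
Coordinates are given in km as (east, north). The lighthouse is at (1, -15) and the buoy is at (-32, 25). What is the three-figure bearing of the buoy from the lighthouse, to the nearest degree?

320°

Δeast = -32 − 1 = -33.00; Δnorth = 25 − -15 = 40.00.
Bearing = atan2(Δeast, Δnorth) mod 360° = 320.48° ≈ 320°.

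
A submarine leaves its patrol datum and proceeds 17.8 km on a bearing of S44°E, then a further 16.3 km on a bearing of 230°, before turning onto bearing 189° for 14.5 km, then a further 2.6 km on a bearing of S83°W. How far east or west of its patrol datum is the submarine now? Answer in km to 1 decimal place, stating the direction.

Leg 1 (S44°E, 17.8 km): east 17.8 sin 136° = 12.36, north 17.8 cos 136° = -12.80
Leg 2 (230°, 16.3 km): east 16.3 sin 230° = -12.49, north 16.3 cos 230° = -10.48
Leg 3 (189°, 14.5 km): east 14.5 sin 189° = -2.27, north 14.5 cos 189° = -14.32
Leg 4 (S83°W, 2.6 km): east 2.6 sin 263° = -2.58, north 2.6 cos 263° = -0.32
Net east component: -4.97 km.

5.0 km west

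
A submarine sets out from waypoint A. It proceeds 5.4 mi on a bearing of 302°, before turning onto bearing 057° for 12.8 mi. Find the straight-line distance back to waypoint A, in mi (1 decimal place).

11.6 mi

Leg 1 (302°, 5.4 mi): east 5.4 sin 302° = -4.58, north 5.4 cos 302° = 2.86
Leg 2 (057°, 12.8 mi): east 12.8 sin 57° = 10.73, north 12.8 cos 57° = 6.97
Net: 6.16 east, 9.83 north. Distance = √((6.16)² + (9.83)²) = 11.601 mi.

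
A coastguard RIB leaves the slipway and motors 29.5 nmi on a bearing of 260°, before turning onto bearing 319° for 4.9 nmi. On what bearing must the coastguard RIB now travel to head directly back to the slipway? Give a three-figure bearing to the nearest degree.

087°

Leg 1 (260°, 29.5 nmi): east 29.5 sin 260° = -29.05, north 29.5 cos 260° = -5.12
Leg 2 (319°, 4.9 nmi): east 4.9 sin 319° = -3.21, north 4.9 cos 319° = 3.70
Net displacement: -32.27 east, -1.42 north. Direction back to start is (32.27, 1.42): bearing = atan2(32.27, 1.42) mod 360° = 87.47° ≈ 087°.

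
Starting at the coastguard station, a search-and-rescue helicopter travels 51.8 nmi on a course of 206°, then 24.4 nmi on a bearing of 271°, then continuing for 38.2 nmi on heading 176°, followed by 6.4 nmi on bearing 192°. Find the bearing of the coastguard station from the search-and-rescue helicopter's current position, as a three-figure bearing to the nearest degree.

027°

Leg 1 (206°, 51.8 nmi): east 51.8 sin 206° = -22.71, north 51.8 cos 206° = -46.56
Leg 2 (271°, 24.4 nmi): east 24.4 sin 271° = -24.40, north 24.4 cos 271° = 0.43
Leg 3 (176°, 38.2 nmi): east 38.2 sin 176° = 2.66, north 38.2 cos 176° = -38.11
Leg 4 (192°, 6.4 nmi): east 6.4 sin 192° = -1.33, north 6.4 cos 192° = -6.26
Net displacement: -45.77 east, -90.50 north. Direction back to start is (45.77, 90.50): bearing = atan2(45.77, 90.50) mod 360° = 26.83° ≈ 027°.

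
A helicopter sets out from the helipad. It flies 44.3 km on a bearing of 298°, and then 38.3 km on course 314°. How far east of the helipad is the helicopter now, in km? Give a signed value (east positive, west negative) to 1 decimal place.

-66.7 km

Leg 1 (298°, 44.3 km): east 44.3 sin 298° = -39.11, north 44.3 cos 298° = 20.80
Leg 2 (314°, 38.3 km): east 38.3 sin 314° = -27.55, north 38.3 cos 314° = 26.61
Net east component: -66.67 km.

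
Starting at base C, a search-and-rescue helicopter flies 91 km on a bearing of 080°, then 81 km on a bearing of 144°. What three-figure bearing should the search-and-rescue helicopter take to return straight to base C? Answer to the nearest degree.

290°

Leg 1 (080°, 91 km): east 91 sin 80° = 89.62, north 91 cos 80° = 15.80
Leg 2 (144°, 81 km): east 81 sin 144° = 47.61, north 81 cos 144° = -65.53
Net displacement: 137.23 east, -49.73 north. Direction back to start is (-137.23, 49.73): bearing = atan2(-137.23, 49.73) mod 360° = 289.92° ≈ 290°.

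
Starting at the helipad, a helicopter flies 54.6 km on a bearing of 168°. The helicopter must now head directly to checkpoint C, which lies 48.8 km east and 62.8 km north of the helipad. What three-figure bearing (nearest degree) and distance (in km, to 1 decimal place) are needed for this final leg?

Leg 1 (168°, 54.6 km): east 54.6 sin 168° = 11.35, north 54.6 cos 168° = -53.41
Current position: (11.35, -53.41). Target: (48.8, 62.8). Remaining: Δeast = 37.45, Δnorth = 116.21.
Bearing = atan2(37.45, 116.21) mod 360° = 17.86°; distance = √((37.45)² + (116.21)²) = 122.092 km.

018°, 122.1 km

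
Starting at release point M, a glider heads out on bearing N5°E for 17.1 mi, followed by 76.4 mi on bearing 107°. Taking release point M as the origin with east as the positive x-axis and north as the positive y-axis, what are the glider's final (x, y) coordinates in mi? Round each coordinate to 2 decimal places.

Leg 1 (N5°E, 17.1 mi): east 17.1 sin 5° = 1.49, north 17.1 cos 5° = 17.03
Leg 2 (107°, 76.4 mi): east 76.4 sin 107° = 73.06, north 76.4 cos 107° = -22.34
Summing: 74.55 mi east, -5.30 mi north → (74.55, -5.30).

(74.55, -5.30)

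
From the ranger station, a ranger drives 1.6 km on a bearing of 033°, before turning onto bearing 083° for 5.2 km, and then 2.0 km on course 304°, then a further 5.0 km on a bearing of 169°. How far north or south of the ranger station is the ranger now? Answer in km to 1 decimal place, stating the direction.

Leg 1 (033°, 1.6 km): east 1.6 sin 33° = 0.87, north 1.6 cos 33° = 1.34
Leg 2 (083°, 5.2 km): east 5.2 sin 83° = 5.16, north 5.2 cos 83° = 0.63
Leg 3 (304°, 2.0 km): east 2.0 sin 304° = -1.66, north 2.0 cos 304° = 1.12
Leg 4 (169°, 5.0 km): east 5.0 sin 169° = 0.95, north 5.0 cos 169° = -4.91
Net north component: -1.81 km.

1.8 km south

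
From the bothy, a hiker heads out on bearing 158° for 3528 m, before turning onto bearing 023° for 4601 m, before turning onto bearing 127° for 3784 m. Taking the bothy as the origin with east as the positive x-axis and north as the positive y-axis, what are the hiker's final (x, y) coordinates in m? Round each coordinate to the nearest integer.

(6141, -1313)

Leg 1 (158°, 3528 m): east 3528 sin 158° = 1321.61, north 3528 cos 158° = -3271.10
Leg 2 (023°, 4601 m): east 4601 sin 23° = 1797.75, north 4601 cos 23° = 4235.24
Leg 3 (127°, 3784 m): east 3784 sin 127° = 3022.04, north 3784 cos 127° = -2277.27
Summing: 6141.40 m east, -1313.13 m north → (6141, -1313).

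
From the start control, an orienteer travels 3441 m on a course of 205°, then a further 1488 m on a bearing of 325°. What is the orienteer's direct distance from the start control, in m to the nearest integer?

2989 m

Leg 1 (205°, 3441 m): east 3441 sin 205° = -1454.23, north 3441 cos 205° = -3118.61
Leg 2 (325°, 1488 m): east 1488 sin 325° = -853.48, north 1488 cos 325° = 1218.90
Net: -2307.71 east, -1899.71 north. Distance = √((-2307.71)² + (-1899.71)²) = 2989.050 m.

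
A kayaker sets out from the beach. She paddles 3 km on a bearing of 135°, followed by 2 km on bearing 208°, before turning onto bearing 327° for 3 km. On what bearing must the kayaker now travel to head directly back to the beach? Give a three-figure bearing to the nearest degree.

018°

Leg 1 (135°, 3 km): east 3 sin 135° = 2.12, north 3 cos 135° = -2.12
Leg 2 (208°, 2 km): east 2 sin 208° = -0.94, north 2 cos 208° = -1.77
Leg 3 (327°, 3 km): east 3 sin 327° = -1.63, north 3 cos 327° = 2.52
Net displacement: -0.45 east, -1.37 north. Direction back to start is (0.45, 1.37): bearing = atan2(0.45, 1.37) mod 360° = 18.23° ≈ 018°.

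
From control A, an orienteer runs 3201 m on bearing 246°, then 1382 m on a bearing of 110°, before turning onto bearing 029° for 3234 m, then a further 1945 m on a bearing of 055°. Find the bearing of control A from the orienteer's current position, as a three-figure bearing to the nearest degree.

Leg 1 (246°, 3201 m): east 3201 sin 246° = -2924.26, north 3201 cos 246° = -1301.96
Leg 2 (110°, 1382 m): east 1382 sin 110° = 1298.66, north 1382 cos 110° = -472.67
Leg 3 (029°, 3234 m): east 3234 sin 29° = 1567.87, north 3234 cos 29° = 2828.52
Leg 4 (055°, 1945 m): east 1945 sin 55° = 1593.25, north 1945 cos 55° = 1115.61
Net displacement: 1535.52 east, 2169.49 north. Direction back to start is (-1535.52, -2169.49): bearing = atan2(-1535.52, -2169.49) mod 360° = 215.29° ≈ 215°.

215°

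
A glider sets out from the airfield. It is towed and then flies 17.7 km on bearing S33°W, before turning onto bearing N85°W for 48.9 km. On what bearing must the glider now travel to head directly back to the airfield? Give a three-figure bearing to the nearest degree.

080°

Leg 1 (S33°W, 17.7 km): east 17.7 sin 213° = -9.64, north 17.7 cos 213° = -14.84
Leg 2 (N85°W, 48.9 km): east 48.9 sin 275° = -48.71, north 48.9 cos 275° = 4.26
Net displacement: -58.35 east, -10.58 north. Direction back to start is (58.35, 10.58): bearing = atan2(58.35, 10.58) mod 360° = 79.72° ≈ 080°.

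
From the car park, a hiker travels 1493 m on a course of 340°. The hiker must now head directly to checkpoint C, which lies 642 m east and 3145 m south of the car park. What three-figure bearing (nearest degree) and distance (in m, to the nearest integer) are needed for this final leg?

166°, 4692 m

Leg 1 (340°, 1493 m): east 1493 sin 340° = -510.64, north 1493 cos 340° = 1402.96
Current position: (-510.64, 1402.96). Target: (642, -3145). Remaining: Δeast = 1152.64, Δnorth = -4547.96.
Bearing = atan2(1152.64, -4547.96) mod 360° = 165.78°; distance = √((1152.64)² + (-4547.96)²) = 4691.750 m.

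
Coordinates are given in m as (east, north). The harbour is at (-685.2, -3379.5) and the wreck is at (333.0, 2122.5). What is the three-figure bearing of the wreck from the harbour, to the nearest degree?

010°

Δeast = 333.0 − -685.2 = 1018.20; Δnorth = 2122.5 − -3379.5 = 5502.00.
Bearing = atan2(Δeast, Δnorth) mod 360° = 10.48° ≈ 010°.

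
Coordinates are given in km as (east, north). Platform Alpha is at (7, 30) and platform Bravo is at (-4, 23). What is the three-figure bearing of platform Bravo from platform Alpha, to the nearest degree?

238°

Δeast = -4 − 7 = -11.00; Δnorth = 23 − 30 = -7.00.
Bearing = atan2(Δeast, Δnorth) mod 360° = 237.53° ≈ 238°.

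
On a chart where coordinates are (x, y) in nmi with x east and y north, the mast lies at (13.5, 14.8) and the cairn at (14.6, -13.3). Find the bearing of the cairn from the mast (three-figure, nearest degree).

Δeast = 14.6 − 13.5 = 1.10; Δnorth = -13.3 − 14.8 = -28.10.
Bearing = atan2(Δeast, Δnorth) mod 360° = 177.76° ≈ 178°.

178°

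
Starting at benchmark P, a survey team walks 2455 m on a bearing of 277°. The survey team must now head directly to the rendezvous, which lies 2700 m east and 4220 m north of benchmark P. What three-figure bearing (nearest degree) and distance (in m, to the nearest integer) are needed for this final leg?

Leg 1 (277°, 2455 m): east 2455 sin 277° = -2436.70, north 2455 cos 277° = 299.19
Current position: (-2436.70, 299.19). Target: (2700, 4220). Remaining: Δeast = 5136.70, Δnorth = 3920.81.
Bearing = atan2(5136.70, 3920.81) mod 360° = 52.65°; distance = √((5136.70)² + (3920.81)²) = 6462.078 m.

053°, 6462 m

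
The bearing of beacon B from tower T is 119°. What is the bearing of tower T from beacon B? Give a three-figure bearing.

Back-bearing = 119° + 180° = 299°.

299°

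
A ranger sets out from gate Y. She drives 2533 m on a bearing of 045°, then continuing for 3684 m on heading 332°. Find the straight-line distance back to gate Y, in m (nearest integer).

Leg 1 (045°, 2533 m): east 2533 sin 45° = 1791.10, north 2533 cos 45° = 1791.10
Leg 2 (332°, 3684 m): east 3684 sin 332° = -1729.53, north 3684 cos 332° = 3252.78
Net: 61.57 east, 5043.88 north. Distance = √((61.57)² + (5043.88)²) = 5044.256 m.

5044 m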